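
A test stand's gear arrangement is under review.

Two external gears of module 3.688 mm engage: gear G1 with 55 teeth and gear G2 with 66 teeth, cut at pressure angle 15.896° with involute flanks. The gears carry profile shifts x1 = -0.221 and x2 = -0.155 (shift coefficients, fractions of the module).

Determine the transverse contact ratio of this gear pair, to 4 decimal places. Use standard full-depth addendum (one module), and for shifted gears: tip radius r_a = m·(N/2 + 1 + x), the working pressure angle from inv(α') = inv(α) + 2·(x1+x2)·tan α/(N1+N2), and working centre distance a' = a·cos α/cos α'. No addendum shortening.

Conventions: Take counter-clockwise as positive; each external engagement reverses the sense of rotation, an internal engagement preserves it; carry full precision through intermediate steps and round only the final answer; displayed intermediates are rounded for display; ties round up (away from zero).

2.2136

single-mesh involute tooth geometry (55T engaging 66T at module 3.688)
base radii: r_b1 = 97.541743, r_b2 = 117.050092
tip radii: r_a1 = 104.292952, r_a2 = 124.820360
inv(α') = inv(15.896°) + 2·(-0.221-0.155)·tan α/(55+66) = 0.00557459  ⇒  α' = 14.52544°
a' = a·cos α / cos α' = 223.1240·cos 15.896°/cos 14.52544° = 221.677450
action lengths: √(r_a1²−r_b1²) = 36.913794, √(r_a2²−r_b2²) = 43.352028
base pitch p_b = π·m·cos α = 11.143143
CR = (36.913794 + 43.352028 − 221.677450·sin 14.52544°)/11.143143 = 2.213643
contact ratio ≈ 2.2136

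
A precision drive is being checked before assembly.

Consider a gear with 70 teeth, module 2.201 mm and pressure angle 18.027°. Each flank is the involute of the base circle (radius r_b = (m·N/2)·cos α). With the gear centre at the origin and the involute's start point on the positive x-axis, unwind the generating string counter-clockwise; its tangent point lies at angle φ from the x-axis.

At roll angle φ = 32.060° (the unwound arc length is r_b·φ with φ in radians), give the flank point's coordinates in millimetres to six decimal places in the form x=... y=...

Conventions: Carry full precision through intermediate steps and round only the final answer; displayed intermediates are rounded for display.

single-mesh involute tooth geometry (70T wheel at module 2.201)
pitch radius r_p = m·N/2 = 2.201·70/2 = 77.035000
base radius r_b = r_p·cos α = 77.035000·cos 18.027° = 73.253413
roll angle φ = 32.060° = 0.55955256 rad
x = r_b·(cos φ + φ·sin φ) = 83.839054
y = r_b·(sin φ − φ·cos φ) = 4.145435

x=83.839054 y=4.145435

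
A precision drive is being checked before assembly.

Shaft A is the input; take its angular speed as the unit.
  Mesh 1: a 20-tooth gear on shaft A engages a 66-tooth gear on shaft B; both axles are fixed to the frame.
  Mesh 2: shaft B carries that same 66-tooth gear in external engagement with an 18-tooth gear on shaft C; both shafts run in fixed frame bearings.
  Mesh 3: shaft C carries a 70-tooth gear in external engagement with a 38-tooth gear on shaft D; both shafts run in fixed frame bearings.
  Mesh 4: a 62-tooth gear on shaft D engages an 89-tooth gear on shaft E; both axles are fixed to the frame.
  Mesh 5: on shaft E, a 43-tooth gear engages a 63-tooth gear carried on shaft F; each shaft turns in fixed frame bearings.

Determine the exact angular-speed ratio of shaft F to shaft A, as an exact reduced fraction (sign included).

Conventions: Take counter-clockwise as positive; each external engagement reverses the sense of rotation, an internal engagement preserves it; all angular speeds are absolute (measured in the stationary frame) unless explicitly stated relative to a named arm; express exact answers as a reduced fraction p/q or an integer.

class = fixed-axis compound train [5 meshes; 5 ratios multiply, 5 sense flips]
mesh 1 [20T→66T]: running ratio 10/33, sense −
mesh 2 [66T→18T]: running ratio 10/9, sense +
mesh 3 [70T→38T]: running ratio 350/171, sense −
mesh 4 [62T→89T]: running ratio 21700/15219, sense +
mesh 5 [43T→63T]: running ratio 133300/136971, sense −
ω_out/ω_in = -133300/136971

-133300/136971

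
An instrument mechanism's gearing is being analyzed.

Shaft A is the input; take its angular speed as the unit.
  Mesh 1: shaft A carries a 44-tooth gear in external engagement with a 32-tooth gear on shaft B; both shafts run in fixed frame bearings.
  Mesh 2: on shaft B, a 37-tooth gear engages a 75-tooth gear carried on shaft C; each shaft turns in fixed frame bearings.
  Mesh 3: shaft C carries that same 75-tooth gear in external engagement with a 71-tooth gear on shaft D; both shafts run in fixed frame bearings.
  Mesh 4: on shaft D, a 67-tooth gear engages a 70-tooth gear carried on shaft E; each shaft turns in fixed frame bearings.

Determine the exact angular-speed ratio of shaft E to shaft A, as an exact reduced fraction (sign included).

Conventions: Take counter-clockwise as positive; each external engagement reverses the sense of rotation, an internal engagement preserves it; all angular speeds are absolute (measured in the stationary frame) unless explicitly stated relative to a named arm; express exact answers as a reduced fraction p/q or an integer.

27269/39760

class = fixed-axis compound train [4 meshes; 4 ratios multiply, 4 sense flips]
mesh 1 [44T→32T]: running ratio 11/8, sense −
mesh 2 [37T→75T]: running ratio 407/600, sense +
mesh 3 [75T→71T]: running ratio 407/568, sense −
mesh 4 [67T→70T]: running ratio 27269/39760, sense +
ω_out/ω_in = 27269/39760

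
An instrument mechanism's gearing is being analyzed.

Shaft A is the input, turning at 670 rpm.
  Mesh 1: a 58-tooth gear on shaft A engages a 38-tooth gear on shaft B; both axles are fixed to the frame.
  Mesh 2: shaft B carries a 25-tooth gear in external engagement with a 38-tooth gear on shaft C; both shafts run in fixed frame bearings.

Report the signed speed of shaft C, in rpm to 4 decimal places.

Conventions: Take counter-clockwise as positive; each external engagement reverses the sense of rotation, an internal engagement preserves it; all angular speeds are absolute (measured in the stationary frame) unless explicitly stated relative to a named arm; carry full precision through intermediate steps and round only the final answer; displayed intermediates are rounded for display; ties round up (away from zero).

recognized (3 fixed axles, 2 meshes): fixed-axis compound train
mesh 1 [58T→38T]: ω = 670.0000×58/38 = 1022.6316 rpm, sense flips to −
mesh 2 [25T→38T]: ω = 1022.6316×25/38 = 672.7839 rpm, sense flips to +
signed output speed = +672.7839 rpm

+672.7839 rpm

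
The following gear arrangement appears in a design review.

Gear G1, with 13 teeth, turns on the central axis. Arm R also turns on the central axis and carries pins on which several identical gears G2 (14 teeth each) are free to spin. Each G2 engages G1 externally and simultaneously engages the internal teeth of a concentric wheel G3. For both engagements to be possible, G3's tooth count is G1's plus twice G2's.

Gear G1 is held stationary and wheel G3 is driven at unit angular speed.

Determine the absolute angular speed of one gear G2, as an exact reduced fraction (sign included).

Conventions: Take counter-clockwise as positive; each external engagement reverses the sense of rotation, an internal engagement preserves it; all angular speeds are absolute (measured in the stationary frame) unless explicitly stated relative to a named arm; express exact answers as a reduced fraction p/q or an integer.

planetary set (13T centre, 14T on arm, 41T internal) — Willis relation
ring teeth: 13 + 2·14 = 41
13(ω_sun−ω_arm) = −41(ω_ring−ω_arm),  ω_sun = 0, ω_ring = 1
13(0−ω_arm) = −41(1−ω_arm)  ⇒  54·ω_arm = 41  ⇒  ω_arm = 41/54
sun–planet mesh: 13·(0−41/54) = −14·(ω_p−ω_arm)  ⇒  ω_p−ω_arm = 533/756
ω_p = 41/54 + 533/756 = 41/28
exact speed ratio = 41/28

41/28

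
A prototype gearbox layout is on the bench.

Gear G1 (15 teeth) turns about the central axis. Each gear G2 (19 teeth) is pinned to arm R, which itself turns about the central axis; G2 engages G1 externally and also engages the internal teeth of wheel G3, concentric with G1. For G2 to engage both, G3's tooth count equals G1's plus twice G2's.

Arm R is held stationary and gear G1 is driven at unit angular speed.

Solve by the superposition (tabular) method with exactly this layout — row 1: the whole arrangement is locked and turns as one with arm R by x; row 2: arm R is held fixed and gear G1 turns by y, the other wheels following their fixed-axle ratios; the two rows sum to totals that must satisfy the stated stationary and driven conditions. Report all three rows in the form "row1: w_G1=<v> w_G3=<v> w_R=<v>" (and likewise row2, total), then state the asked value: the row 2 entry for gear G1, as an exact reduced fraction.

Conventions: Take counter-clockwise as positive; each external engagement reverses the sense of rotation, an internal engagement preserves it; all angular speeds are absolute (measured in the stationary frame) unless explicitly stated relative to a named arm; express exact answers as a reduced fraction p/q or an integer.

row1: w_G1=0 w_G3=0 w_R=0
row2: w_G1=1 w_G3=-15/53 w_R=0
total: w_G1=1 w_G3=-15/53 w_R=0
asked value: 1

class = planetary set [G3 = 15+2·19 = 53; Willis about the carrier]
row 1: whole set turns with the arm by x
row 2 — arm fixed, fixed-axis ratios: sun y, ring −(15/53)·y, arm 0
boundary: total ω_arm = x = 0 and total ω_sun = x + y = 1  ⇒  y = 1, x = 0
row 2 ring = −(15/53)·1 = -15/53
totals (row 1 + row 2): sun 0 + 1 = 1, ring 0 + (-15/53) = -15/53, arm 0 + 0 = 0
asked cell (row2, sun) = 1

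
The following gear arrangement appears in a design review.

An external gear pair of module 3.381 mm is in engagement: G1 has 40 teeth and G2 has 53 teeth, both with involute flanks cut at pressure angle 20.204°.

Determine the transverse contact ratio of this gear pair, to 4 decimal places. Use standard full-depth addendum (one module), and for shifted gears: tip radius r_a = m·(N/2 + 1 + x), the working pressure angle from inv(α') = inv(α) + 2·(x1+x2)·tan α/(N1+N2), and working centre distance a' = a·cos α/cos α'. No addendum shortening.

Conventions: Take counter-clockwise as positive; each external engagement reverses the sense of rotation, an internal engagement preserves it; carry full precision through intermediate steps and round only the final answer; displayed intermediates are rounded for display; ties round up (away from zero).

class = single-mesh tooth geometry [involute pair 40T × 53T, m = 3.381]
base radii: r_b1 = 63.459268, r_b2 = 84.083530
tip radii: r_a1 = 71.001000, r_a2 = 92.977500
no profile shift: α' = α, a' = a
action lengths: √(r_a1²−r_b1²) = 31.844361, √(r_a2²−r_b2²) = 39.683441
base pitch p_b = π·m·cos α = 9.968159
CR = (31.844361 + 39.683441 − 157.216500·sin 20.20400°)/9.968159 = 1.728597
contact ratio ≈ 1.7286

1.7286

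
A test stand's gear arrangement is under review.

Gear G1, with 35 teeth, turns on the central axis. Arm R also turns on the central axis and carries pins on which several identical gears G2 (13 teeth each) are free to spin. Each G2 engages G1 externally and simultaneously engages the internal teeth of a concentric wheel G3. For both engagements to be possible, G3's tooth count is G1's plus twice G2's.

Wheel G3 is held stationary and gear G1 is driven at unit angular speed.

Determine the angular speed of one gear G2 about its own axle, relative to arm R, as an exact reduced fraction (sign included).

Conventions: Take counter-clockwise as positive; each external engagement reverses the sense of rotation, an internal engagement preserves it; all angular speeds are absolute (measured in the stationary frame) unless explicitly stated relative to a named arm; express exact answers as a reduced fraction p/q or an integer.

-2135/1248

planetary set (35T centre, 13T on arm, 61T internal) — Willis relation
ring teeth: 35 + 2·13 = 61
35(ω_sun−ω_arm) = −61(ω_ring−ω_arm),  ω_ring = 0, ω_sun = 1
35(1−ω_arm) = −61(0−ω_arm)  ⇒  96·ω_arm = 35  ⇒  ω_arm = 35/96
sun–planet mesh: 35·(1−35/96) = −13·(ω_p−ω_arm)  ⇒  ω_p−ω_arm = -2135/1248
exact speed ratio = -2135/1248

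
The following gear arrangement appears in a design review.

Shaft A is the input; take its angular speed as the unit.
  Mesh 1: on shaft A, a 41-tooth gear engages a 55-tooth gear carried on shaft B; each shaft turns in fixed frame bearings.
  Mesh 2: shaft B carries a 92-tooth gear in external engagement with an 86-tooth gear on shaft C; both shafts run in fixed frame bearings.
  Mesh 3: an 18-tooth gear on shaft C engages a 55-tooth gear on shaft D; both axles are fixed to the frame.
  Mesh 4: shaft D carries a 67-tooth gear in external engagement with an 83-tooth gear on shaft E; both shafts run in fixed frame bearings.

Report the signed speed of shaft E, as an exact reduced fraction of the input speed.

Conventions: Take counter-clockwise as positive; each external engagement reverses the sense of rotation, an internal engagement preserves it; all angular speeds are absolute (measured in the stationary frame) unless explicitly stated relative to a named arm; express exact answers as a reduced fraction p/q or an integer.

2274516/10796225

4-mesh fixed-axis compound train (all bearings frame-fixed)
mesh 1 [41T→55T]: |ω|/ω_in = 1×41/55 = 41/55, sense flips to −
mesh 2 [92T→86T]: |ω|/ω_in = (41/55)×92/86 = 1886/2365, sense flips to +
mesh 3 [18T→55T]: |ω|/ω_in = (1886/2365)×18/55 = 33948/130075, sense flips to −
mesh 4 [67T→83T]: |ω|/ω_in = (33948/130075)×67/83 = 2274516/10796225, sense flips to +
signed output speed (× input speed) = 2274516/10796225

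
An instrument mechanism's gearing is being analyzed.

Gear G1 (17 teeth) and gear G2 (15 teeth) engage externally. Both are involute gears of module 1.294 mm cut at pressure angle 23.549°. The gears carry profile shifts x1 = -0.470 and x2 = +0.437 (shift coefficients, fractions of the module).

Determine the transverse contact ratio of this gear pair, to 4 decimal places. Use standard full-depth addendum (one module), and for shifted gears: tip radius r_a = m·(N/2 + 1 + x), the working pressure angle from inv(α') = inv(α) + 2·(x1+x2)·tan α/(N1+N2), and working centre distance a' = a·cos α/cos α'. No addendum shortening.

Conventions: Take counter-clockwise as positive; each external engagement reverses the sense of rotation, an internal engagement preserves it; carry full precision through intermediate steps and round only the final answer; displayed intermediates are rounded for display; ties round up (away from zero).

class = single-mesh tooth geometry [involute pair 17T × 15T, m = 1.294]
base radii: r_b1 = 10.082989, r_b2 = 8.896755
tip radii: r_a1 = 11.684820, r_a2 = 11.564478
inv(α') = inv(23.549°) + 2·(-0.470+0.437)·tan α/(17+15) = 0.02392317  ⇒  α' = 23.27428°
a' = a·cos α / cos α' = 20.7040·cos 23.549°/cos 23.27428° = 20.661062
action lengths: √(r_a1²−r_b1²) = 5.904943, √(r_a2²−r_b2²) = 7.388159
base pitch p_b = π·m·cos α = 3.726664
CR = (5.904943 + 7.388159 − 20.661062·sin 23.27428°)/3.726664 = 1.376360
contact ratio ≈ 1.3764

1.3764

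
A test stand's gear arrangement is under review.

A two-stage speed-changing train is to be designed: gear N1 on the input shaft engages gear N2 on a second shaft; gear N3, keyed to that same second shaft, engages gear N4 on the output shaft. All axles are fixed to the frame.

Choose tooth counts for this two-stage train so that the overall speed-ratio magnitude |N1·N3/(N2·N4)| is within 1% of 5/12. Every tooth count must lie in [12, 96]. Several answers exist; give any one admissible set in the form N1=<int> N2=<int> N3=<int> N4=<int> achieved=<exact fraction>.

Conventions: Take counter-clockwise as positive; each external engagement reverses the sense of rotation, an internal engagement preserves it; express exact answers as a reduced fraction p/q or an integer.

N1=12 N2=36 N3=15 N4=12 achieved=5/12

class = fixed-axis compound train [2-stage, 5/12 wanted]
target = 5/12 in lowest terms: an exact hit needs N1·N3 = k·5 and N2·N4 = k·12 for one integer k, every count in [12, 96]; additionally prefer no 1:1 stage (N1 ≠ N2, N3 ≠ N4)
k = 1…35: no 1:1-free in-range split of k·5 and k·12 into factor pairs; take k = 36
k = 36: N1·N3 = 180 = 12·15, N2·N4 = 432 = 36·12
achieved = 12·15/(36·12) = 5/12; |achieved − target| = 0 ≤ 1/240 ✓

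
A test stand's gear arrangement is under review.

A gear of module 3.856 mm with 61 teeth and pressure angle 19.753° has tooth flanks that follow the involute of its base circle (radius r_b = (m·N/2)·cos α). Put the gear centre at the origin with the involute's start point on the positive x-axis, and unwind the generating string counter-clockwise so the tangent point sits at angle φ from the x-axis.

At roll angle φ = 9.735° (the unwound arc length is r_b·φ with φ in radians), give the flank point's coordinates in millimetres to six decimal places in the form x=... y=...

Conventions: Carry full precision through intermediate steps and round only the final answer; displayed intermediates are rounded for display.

recognized (one wheel, involute flank): single-mesh tooth geometry, m = 3.856, N = 61
pitch radius r_p = m·N/2 = 3.856·61/2 = 117.608000
base radius r_b = r_p·cos α = 117.608000·cos 19.753° = 110.687748
roll angle φ = 9.735° = 0.16990780 rad
x = r_b·(cos φ + φ·sin φ) = 112.273939
y = r_b·(sin φ − φ·cos φ) = 0.180453

x=112.273939 y=0.180453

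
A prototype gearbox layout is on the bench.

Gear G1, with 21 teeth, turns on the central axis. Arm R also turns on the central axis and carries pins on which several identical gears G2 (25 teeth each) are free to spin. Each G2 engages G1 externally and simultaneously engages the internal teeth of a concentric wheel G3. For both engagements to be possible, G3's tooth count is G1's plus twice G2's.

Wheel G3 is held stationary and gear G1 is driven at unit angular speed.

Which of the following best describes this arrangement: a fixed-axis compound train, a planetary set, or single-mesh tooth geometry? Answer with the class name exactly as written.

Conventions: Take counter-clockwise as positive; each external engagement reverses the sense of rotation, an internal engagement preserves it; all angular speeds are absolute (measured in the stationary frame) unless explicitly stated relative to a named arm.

planetary set

topology: planetary set — G1 21T / G2 25T / G3 71T, arm = carrier (Willis)
classification: planetary set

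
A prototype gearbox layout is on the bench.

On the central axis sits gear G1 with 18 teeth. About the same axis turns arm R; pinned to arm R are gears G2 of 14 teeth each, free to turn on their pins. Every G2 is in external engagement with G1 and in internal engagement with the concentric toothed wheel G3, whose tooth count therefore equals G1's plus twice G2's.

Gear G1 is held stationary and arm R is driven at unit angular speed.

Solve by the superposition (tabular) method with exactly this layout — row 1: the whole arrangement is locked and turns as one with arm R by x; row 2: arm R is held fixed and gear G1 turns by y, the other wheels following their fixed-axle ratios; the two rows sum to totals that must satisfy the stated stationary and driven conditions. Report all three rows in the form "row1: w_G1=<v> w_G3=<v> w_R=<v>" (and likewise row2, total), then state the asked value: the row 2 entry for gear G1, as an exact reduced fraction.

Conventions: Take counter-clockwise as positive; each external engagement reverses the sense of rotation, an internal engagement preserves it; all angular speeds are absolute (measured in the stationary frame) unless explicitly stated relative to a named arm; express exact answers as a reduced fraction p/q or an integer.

planetary set (18T centre, 14T on arm, 46T internal) — Willis relation
superposition row 1 [locked train]: every member turns x
row 2 — arm fixed, fixed-axis ratios: sun y, ring −(18/46)·y, arm 0
boundary: total ω_sun = x + y = 0 and total ω_arm = x = 1  ⇒  y = -1, x = 1
row 2 ring = −(18/46)·(-1) = 9/23
totals (row 1 + row 2): sun 1 + (-1) = 0, ring 1 + 9/23 = 32/23, arm 1 + 0 = 1
asked cell (row2, sun) = -1

row1: w_G1=1 w_G3=1 w_R=1
row2: w_G1=-1 w_G3=9/23 w_R=0
total: w_G1=0 w_G3=32/23 w_R=1
asked value: -1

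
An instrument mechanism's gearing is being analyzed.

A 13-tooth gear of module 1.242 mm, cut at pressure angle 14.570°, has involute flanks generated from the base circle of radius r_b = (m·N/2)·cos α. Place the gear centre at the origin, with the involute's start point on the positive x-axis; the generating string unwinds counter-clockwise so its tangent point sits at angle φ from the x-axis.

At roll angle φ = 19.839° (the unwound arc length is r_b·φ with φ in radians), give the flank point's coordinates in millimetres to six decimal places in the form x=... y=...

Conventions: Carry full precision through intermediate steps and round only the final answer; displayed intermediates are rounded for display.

recognized (one wheel, involute flank): single-mesh tooth geometry, m = 1.242, N = 13
pitch radius r_p = m·N/2 = 1.242·13/2 = 8.073000
base radius r_b = r_p·cos α = 8.073000·cos 14.570° = 7.813381
roll angle φ = 19.839° = 0.34625587 rad
x = r_b·(cos φ + φ·sin φ) = 8.267820
y = r_b·(sin φ − φ·cos φ) = 0.106830

x=8.267820 y=0.106830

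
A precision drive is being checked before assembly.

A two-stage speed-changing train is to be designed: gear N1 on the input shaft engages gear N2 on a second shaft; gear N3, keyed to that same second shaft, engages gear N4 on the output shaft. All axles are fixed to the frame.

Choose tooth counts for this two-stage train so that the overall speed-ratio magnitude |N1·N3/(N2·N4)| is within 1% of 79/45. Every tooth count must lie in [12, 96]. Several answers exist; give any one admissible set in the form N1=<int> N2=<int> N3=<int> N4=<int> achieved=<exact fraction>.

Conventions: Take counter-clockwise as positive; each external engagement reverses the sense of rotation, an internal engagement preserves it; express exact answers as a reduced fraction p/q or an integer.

N1=12 N2=45 N3=79 N4=12 achieved=79/45

2-stage fixed-axis compound train for ratio 79/45
target = 79/45 in lowest terms: an exact hit needs N1·N3 = k·79 and N2·N4 = k·45 for one integer k, every count in [12, 96]; additionally prefer no 1:1 stage (N1 ≠ N2, N3 ≠ N4)
k = 1…11: no 1:1-free in-range split of k·79 and k·45 into factor pairs; take k = 12
k = 12: N1·N3 = 948 = 12·79, N2·N4 = 540 = 45·12
achieved = 12·79/(45·12) = 79/45; |achieved − target| = 0 ≤ 79/4500 ✓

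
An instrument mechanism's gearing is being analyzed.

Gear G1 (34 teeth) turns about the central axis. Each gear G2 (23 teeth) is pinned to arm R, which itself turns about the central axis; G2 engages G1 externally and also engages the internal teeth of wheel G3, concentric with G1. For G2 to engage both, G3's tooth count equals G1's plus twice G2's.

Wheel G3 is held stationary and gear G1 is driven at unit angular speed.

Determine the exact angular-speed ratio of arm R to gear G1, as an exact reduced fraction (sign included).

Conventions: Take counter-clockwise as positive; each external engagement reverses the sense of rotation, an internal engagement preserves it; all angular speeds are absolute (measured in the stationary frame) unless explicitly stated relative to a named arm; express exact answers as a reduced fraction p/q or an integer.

class = planetary set [G3 = 34+2·23 = 80; Willis about the carrier]
ring teeth: 34 + 2·23 = 80
34(ω_sun−ω_arm) = −80(ω_ring−ω_arm),  ω_ring = 0, ω_sun = 1
34(1−ω_arm) = −80(0−ω_arm)  ⇒  114·ω_arm = 34  ⇒  ω_arm = 17/57
ω_out/ω_in = 17/57

17/57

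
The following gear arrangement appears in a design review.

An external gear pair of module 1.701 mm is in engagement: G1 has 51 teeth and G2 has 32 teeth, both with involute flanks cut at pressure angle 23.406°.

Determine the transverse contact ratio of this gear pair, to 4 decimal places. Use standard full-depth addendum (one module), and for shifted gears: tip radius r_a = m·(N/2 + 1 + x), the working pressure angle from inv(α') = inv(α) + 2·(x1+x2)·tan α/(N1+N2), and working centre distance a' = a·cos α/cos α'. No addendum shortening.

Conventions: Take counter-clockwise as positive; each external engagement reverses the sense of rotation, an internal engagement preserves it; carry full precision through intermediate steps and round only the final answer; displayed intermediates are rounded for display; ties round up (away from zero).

recognized (one external pair, fixed centres): single-mesh tooth geometry, m = 1.701, N1 = 51, N2 = 32
base radii: r_b1 = 39.806262, r_b2 = 24.976478
tip radii: r_a1 = 45.076500, r_a2 = 28.917000
no profile shift: α' = α, a' = a
action lengths: √(r_a1²−r_b1²) = 21.150707, √(r_a2²−r_b2²) = 14.572867
base pitch p_b = π·m·cos α = 4.904120
CR = (21.150707 + 14.572867 − 70.591500·sin 23.40600°)/4.904120 = 1.566341
contact ratio ≈ 1.5663

1.5663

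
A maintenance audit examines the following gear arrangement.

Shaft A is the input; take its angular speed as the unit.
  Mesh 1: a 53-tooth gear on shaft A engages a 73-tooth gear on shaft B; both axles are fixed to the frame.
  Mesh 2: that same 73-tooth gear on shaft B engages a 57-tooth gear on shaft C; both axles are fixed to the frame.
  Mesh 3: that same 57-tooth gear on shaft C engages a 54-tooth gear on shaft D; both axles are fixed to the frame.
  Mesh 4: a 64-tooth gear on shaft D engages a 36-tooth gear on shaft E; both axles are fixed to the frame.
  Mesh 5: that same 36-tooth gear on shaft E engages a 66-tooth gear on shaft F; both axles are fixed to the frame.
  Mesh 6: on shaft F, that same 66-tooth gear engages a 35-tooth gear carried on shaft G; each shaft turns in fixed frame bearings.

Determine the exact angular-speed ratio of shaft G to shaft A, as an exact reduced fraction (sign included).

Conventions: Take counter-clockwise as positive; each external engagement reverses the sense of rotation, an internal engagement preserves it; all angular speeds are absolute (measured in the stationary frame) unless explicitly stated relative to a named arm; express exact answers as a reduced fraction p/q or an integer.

1696/945

class = fixed-axis compound train [6 meshes; 6 ratios multiply, 6 sense flips]
mesh 1 [53T→73T]: running ratio 53/73, sense −
mesh 2 [73T→57T]: running ratio 53/57, sense +
mesh 3 [57T→54T]: running ratio 53/54, sense −
mesh 4 [64T→36T]: running ratio 424/243, sense +
mesh 5 [36T→66T]: running ratio 848/891, sense −
mesh 6 [66T→35T]: running ratio 1696/945, sense +
ω_out/ω_in = 1696/945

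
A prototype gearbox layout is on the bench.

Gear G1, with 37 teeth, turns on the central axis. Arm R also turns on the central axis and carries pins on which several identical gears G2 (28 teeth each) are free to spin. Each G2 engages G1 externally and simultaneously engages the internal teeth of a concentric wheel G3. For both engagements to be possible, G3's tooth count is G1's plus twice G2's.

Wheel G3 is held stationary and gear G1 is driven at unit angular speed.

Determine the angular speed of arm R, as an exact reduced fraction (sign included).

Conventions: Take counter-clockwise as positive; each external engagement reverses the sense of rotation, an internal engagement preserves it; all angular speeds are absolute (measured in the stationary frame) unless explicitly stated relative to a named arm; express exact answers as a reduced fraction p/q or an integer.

37/130

class = planetary set [G3 = 37+2·28 = 93; Willis about the carrier]
ring teeth: 37 + 2·28 = 93
37(ω_sun−ω_arm) = −93(ω_ring−ω_arm),  ω_ring = 0, ω_sun = 1
37(1−ω_arm) = −93(0−ω_arm)  ⇒  130·ω_arm = 37  ⇒  ω_arm = 37/130
exact speed ratio = 37/130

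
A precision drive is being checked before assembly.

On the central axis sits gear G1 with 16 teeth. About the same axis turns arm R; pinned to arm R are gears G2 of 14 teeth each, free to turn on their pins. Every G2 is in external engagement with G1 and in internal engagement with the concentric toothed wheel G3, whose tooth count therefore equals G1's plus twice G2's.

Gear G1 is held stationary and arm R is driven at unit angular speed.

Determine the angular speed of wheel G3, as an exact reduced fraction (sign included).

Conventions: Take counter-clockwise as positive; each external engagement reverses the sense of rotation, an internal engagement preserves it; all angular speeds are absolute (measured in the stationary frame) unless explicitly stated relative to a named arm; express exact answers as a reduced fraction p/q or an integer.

15/11

planetary set (16T centre, 14T on arm, 44T internal) — Willis relation
ring teeth: 16 + 2·14 = 44
16(ω_sun−ω_arm) = −44(ω_ring−ω_arm),  ω_sun = 0, ω_arm = 1
ω_ring = 1 − (16/44)(0−1) = 15/11
exact speed ratio = 15/11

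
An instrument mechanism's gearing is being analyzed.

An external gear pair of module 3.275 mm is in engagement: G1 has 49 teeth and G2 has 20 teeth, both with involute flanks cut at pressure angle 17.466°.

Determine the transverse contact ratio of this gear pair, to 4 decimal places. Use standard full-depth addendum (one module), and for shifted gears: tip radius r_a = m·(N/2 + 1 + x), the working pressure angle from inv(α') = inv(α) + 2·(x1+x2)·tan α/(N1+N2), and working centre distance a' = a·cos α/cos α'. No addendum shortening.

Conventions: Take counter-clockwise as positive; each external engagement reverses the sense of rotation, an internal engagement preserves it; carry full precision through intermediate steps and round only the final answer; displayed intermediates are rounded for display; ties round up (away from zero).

1.7769

topology: single-mesh involute geometry — m = 3.275, 49T/20T pair
base radii: r_b1 = 76.538168, r_b2 = 31.240069
tip radii: r_a1 = 83.512500, r_a2 = 36.025000
no profile shift: α' = α, a' = a
action lengths: √(r_a1²−r_b1²) = 33.410275, √(r_a2²−r_b2²) = 17.940422
base pitch p_b = π·m·cos α = 9.814357
CR = (33.410275 + 17.940422 − 112.987500·sin 17.46600°)/9.814357 = 1.776851
contact ratio ≈ 1.7769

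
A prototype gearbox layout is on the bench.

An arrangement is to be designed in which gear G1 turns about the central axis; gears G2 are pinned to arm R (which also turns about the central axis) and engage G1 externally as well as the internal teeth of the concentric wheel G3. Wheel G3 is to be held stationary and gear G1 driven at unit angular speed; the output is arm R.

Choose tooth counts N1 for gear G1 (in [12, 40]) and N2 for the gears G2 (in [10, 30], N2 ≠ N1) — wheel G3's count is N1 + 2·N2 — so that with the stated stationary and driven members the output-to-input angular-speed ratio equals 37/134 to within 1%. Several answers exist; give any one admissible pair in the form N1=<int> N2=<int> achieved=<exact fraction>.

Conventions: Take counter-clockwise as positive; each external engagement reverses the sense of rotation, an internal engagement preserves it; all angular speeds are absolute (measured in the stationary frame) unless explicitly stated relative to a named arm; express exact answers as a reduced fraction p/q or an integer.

N1=37 N2=30 achieved=37/134

planetary set to be sized for 37/134 (Willis relation)
Willis with ω_ring = 0: ω_arm/ω_sun = N1/(N1+N3); set equal to 37/134  ⇒  N3/N1 = 1/(37/134) − 1 = 97/37
N3 = N1 + 2·N2  ⇒  N2/N1 = (N3/N1 − 1)/2 = (97/37 − 1)/2 = 30/37
smallest multiple with N1 ≥ 12 and N2 ≥ 10: k = 1  ⇒  N1 = 1·37 = 37, N2 = 1·30 = 30 (N1 ≤ 40, N2 ≤ 30, N2 ≠ N1 ✓), N3 = 37 + 2·30 = 97
check: N1/(N1+N3) with N1 = 37, N3 = 97 gives 37/134; |achieved − target| = 0 ≤ 37/13400 ✓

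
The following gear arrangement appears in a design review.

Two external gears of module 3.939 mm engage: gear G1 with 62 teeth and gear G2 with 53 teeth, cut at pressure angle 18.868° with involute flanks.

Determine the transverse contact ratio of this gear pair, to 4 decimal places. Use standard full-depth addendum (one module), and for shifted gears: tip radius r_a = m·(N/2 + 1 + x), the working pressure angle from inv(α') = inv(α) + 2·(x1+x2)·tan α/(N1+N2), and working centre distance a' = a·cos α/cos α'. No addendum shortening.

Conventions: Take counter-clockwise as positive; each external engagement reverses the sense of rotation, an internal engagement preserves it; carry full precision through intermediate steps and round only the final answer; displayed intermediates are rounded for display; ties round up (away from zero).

class = single-mesh tooth geometry [involute pair 62T × 53T, m = 3.939]
base radii: r_b1 = 115.547610, r_b2 = 98.774570
tip radii: r_a1 = 126.048000, r_a2 = 108.322500
no profile shift: α' = α, a' = a
action lengths: √(r_a1²−r_b1²) = 50.367134, √(r_a2²−r_b2²) = 44.467386
base pitch p_b = π·m·cos α = 11.709791
CR = (50.367134 + 44.467386 − 226.492500·sin 18.86800°)/11.709791 = 1.843700
contact ratio ≈ 1.8437

1.8437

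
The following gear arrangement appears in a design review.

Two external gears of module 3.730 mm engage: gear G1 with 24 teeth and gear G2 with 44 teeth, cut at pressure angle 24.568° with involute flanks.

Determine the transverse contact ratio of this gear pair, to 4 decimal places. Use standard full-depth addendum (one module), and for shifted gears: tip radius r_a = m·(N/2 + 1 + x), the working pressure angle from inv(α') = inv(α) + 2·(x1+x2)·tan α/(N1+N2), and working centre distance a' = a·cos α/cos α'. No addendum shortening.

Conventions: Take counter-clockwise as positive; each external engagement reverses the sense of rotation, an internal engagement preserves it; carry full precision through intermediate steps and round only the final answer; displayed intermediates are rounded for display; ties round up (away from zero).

1.4946

class = single-mesh tooth geometry [involute pair 24T × 44T, m = 3.730]
base radii: r_b1 = 40.707808, r_b2 = 74.630982
tip radii: r_a1 = 48.490000, r_a2 = 85.790000
no profile shift: α' = α, a' = a
action lengths: √(r_a1²−r_b1²) = 26.346811, √(r_a2²−r_b2²) = 42.310053
base pitch p_b = π·m·cos α = 10.657279
CR = (26.346811 + 42.310053 − 126.820000·sin 24.56800°)/10.657279 = 1.494616
contact ratio ≈ 1.4946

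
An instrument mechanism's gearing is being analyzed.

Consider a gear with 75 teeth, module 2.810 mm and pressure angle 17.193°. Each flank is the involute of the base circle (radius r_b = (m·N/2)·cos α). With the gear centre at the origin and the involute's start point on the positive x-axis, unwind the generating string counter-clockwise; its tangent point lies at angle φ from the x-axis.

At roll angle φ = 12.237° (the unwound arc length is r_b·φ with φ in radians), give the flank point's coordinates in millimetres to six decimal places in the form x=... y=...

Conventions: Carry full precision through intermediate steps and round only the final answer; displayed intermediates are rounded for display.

x=102.936078 y=0.325415

topology: single-mesh involute geometry — m = 2.810, N = 75
pitch radius r_p = m·N/2 = 2.810·75/2 = 105.375000
base radius r_b = r_p·cos α = 105.375000·cos 17.193° = 100.666264
roll angle φ = 12.237° = 0.21357594 rad
x = r_b·(cos φ + φ·sin φ) = 102.936078
y = r_b·(sin φ − φ·cos φ) = 0.325415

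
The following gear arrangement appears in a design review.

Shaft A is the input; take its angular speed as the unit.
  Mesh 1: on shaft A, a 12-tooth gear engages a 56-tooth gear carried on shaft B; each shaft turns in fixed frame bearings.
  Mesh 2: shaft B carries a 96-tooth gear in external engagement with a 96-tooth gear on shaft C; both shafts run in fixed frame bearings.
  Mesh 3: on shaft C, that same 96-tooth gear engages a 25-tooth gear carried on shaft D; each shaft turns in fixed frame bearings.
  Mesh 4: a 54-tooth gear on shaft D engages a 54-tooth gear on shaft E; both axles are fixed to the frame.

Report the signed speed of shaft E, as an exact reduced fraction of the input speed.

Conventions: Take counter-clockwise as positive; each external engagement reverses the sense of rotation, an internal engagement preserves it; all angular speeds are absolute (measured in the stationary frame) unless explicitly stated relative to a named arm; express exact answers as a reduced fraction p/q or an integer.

4-mesh fixed-axis compound train (all bearings frame-fixed)
mesh 1 [12T→56T]: |ω|/ω_in = 1×12/56 = 3/14, sense flips to −
mesh 2 [96T→96T]: |ω|/ω_in = (3/14)×96/96 = 3/14, sense flips to +
mesh 3 [96T→25T]: |ω|/ω_in = (3/14)×96/25 = 144/175, sense flips to −
mesh 4 [54T→54T]: |ω|/ω_in = (144/175)×54/54 = 144/175, sense flips to +
signed output speed (× input speed) = 144/175

144/175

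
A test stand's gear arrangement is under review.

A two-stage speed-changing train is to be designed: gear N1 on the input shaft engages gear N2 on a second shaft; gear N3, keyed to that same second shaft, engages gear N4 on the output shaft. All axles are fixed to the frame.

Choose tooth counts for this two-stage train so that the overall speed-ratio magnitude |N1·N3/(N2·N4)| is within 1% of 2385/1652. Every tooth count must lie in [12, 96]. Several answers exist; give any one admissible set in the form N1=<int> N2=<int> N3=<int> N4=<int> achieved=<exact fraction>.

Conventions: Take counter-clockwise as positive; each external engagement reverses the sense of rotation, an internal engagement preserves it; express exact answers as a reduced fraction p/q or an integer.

class = fixed-axis compound train [2-stage, 2385/1652 wanted]
target = 2385/1652 in lowest terms: an exact hit needs N1·N3 = k·2385 and N2·N4 = k·1652 for one integer k, every count in [12, 96]; additionally prefer no 1:1 stage (N1 ≠ N2, N3 ≠ N4)
k = 1: N1·N3 = 2385 = 45·53, N2·N4 = 1652 = 28·59
achieved = 45·53/(28·59) = 2385/1652; |achieved − target| = 0 ≤ 477/33040 ✓

N1=45 N2=28 N3=53 N4=59 achieved=2385/1652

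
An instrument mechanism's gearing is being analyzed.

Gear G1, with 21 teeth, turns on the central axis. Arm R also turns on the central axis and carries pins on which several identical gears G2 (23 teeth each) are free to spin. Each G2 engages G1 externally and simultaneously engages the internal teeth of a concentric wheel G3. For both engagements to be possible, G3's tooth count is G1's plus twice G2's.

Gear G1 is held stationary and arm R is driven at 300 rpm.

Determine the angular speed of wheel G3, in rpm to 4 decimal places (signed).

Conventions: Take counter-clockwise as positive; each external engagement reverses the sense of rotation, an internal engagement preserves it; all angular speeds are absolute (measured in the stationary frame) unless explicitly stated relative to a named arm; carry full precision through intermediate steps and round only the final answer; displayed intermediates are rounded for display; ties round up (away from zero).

planetary set (21T centre, 23T on arm, 67T internal) — Willis relation
normalise by the input: solve with ω_arm = 1, then scale by 300 rpm
ring teeth: 21 + 2·23 = 67
21(ω_sun−ω_arm) = −67(ω_ring−ω_arm),  ω_sun = 0, ω_arm = 1
ω_ring = 1 − (21/67)(0−1) = 88/67
scale: ω_ring = 88/67 × 300 rpm = +394.0299 rpm

+394.0299 rpm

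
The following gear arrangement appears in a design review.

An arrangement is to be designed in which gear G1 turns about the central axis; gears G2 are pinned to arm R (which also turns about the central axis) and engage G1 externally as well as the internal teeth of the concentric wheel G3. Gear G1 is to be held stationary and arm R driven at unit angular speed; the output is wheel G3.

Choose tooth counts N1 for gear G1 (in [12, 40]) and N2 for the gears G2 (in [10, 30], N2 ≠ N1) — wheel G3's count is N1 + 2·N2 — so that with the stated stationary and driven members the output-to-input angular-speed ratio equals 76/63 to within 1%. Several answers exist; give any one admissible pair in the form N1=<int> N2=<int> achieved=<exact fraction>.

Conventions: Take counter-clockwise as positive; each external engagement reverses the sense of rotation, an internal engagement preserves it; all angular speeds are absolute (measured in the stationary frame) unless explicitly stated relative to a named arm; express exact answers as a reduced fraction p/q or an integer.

N1=13 N2=25 achieved=76/63

planetary set to be sized for 76/63 (Willis relation)
Willis with ω_sun = 0: ω_ring/ω_arm = (N1+N3)/N3; set equal to 76/63  ⇒  N3/N1 = 1/(76/63 − 1) = 63/13
N3 = N1 + 2·N2  ⇒  N2/N1 = (N3/N1 − 1)/2 = (63/13 − 1)/2 = 25/13
smallest multiple with N1 ≥ 12 and N2 ≥ 10: k = 1  ⇒  N1 = 1·13 = 13, N2 = 1·25 = 25 (N1 ≤ 40, N2 ≤ 30, N2 ≠ N1 ✓), N3 = 13 + 2·25 = 63
check: (N1+N3)/N3 with N1 = 13, N3 = 63 gives 76/63; |achieved − target| = 0 ≤ 19/1575 ✓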